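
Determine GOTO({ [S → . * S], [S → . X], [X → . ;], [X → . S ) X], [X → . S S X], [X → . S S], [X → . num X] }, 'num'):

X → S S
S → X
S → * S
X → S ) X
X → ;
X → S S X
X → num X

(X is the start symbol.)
{ [S → . * S], [S → . X], [X → . ;], [X → . S ) X], [X → . S S X], [X → . S S], [X → . num X], [X → num . X] }

GOTO(I, 'num') = CLOSURE({ [A → αX.β] : [A → α.Xβ] ∈ I, X = 'num' })

Items with dot before 'num', with the dot advanced:
  [X → . num X] → [X → num . X]
Closure of the advanced items:
  [X → num . X] has the dot before X: add [X → . S S], [X → . S ) X], [X → . ;], [X → . S S X], [X → . num X]
  [X → . S S] has the dot before S: add [S → . X], [S → . * S]

GOTO = { [S → . * S], [S → . X], [X → . ;], [X → . S ) X], [X → . S S X], [X → . S S], [X → . num X], [X → num . X] }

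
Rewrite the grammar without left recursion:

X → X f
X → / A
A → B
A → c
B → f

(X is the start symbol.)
X is directly left-recursive. The standard transformation for
  A → A α₁ | ... | A α_m | β₁ | ... | β_n
is
  A  → β₁ A' | ... | β_n A'
  A' → α₁ A' | ... | α_m A' | ε

X → / A becomes X → / A X'
X → X f becomes X' → f X'
Add X' → ε

Productions for other non-terminals are unchanged:
  A → B
  A → c
  B → f

Resulting grammar:
X → / A X'
X' → f X'
X' → ε
A → B
A → c
B → f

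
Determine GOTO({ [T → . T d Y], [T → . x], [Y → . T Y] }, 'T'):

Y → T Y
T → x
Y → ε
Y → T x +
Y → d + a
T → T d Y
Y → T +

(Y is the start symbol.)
{ [T → . T d Y], [T → . x], [T → T . d Y], [Y → . T +], [Y → . T Y], [Y → . T x +], [Y → . d + a], [Y → .], [Y → T . Y] }

GOTO(I, 'T') = CLOSURE({ [A → αX.β] : [A → α.Xβ] ∈ I, X = 'T' })

Items with dot before 'T', with the dot advanced:
  [T → . T d Y] → [T → T . d Y]
  [Y → . T Y] → [Y → T . Y]
Closure of the advanced items:
  [Y → T . Y] has the dot before Y: add [Y → . T Y], [Y → .], [Y → . T x +], [Y → . d + a], [Y → . T +]
  [Y → . T Y] has the dot before T: add [T → . x], [T → . T d Y]

GOTO = { [T → . T d Y], [T → . x], [T → T . d Y], [Y → . T +], [Y → . T Y], [Y → . T x +], [Y → . d + a], [Y → .], [Y → T . Y] }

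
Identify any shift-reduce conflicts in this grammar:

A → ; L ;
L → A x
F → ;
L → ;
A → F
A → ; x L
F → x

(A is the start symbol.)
Yes — I1: [F → ; .] vs [A → . ; L ;]; I5: [F → ; .] vs [A → . ; L ;]; I8: [F → x .] vs [A → . ; L ;]

Augment with A' → A and build the canonical LR(0) collection (I0 = CLOSURE({[A' → . A]}), then GOTO on every symbol after a dot until no new states appear). It has 12 states:
  I0: { [A → . ; L ;], [A → . ; x L], [A → . F], [A' → . A], [F → . ;], [F → . x] }  — shift
  I1: { [A → . ; L ;], [A → . ; x L], [A → . F], [A → ; . L ;], [A → ; . x L], [F → . ;], [F → . x], [F → ; .], [L → . ;], [L → . A x] }  — shift, reduce
  I2: { [A' → A .] }  — accept
  I3: { [A → F .] }  — reduce
  I4: { [F → x .] }  — reduce
  I5: { [A → . ; L ;], [A → . ; x L], [A → . F], [A → ; . L ;], [A → ; . x L], [F → . ;], [F → . x], [F → ; .], [L → . ;], [L → . A x], [L → ; .] }  — shift, 2 reduces
  I6: { [L → A . x] }  — shift
  I7: { [A → ; L . ;] }  — shift
  I8: { [A → . ; L ;], [A → . ; x L], [A → . F], [A → ; x . L], [F → . ;], [F → . x], [F → x .], [L → . ;], [L → . A x] }  — shift, reduce
  I9: { [A → ; x L .] }  — reduce
  I10: { [A → ; L ; .] }  — reduce
  I11: { [L → A x .] }  — reduce

I1 contains reduce item [F → ; .] and shift items [A → . ; L ;], [A → . ; x L], [A → ; . x L], [F → . ;], [F → . x], [L → . ;] — shift-reduce conflict.
I5 contains reduce items [F → ; .], [L → ; .] and shift items [A → . ; L ;], [A → . ; x L], [A → ; . x L], [F → . ;], [F → . x], [L → . ;] — shift-reduce conflict.
I8 contains reduce item [F → x .] and shift items [A → . ; L ;], [A → . ; x L], [F → . ;], [F → . x], [L → . ;] — shift-reduce conflict.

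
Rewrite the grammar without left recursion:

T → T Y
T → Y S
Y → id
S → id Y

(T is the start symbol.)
T → Y S T'
T' → Y T'
T' → ε
Y → id
S → id Y

T is directly left-recursive. The standard transformation for
  A → A α₁ | ... | A α_m | β₁ | ... | β_n
is
  A  → β₁ A' | ... | β_n A'
  A' → α₁ A' | ... | α_m A' | ε

T → Y S becomes T → Y S T'
T → T Y becomes T' → Y T'
Add T' → ε

Productions for other non-terminals are unchanged:
  Y → id
  S → id Y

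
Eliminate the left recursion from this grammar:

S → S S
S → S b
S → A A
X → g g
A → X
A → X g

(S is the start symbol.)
S is directly left-recursive. The standard transformation for
  A → A α₁ | ... | A α_m | β₁ | ... | β_n
is
  A  → β₁ A' | ... | β_n A'
  A' → α₁ A' | ... | α_m A' | ε

S → A A becomes S → A A S'
S → S S becomes S' → S S'
S → S b becomes S' → b S'
Add S' → ε

Productions for other non-terminals are unchanged:
  X → g g
  A → X
  A → X g

Resulting grammar:
S → A A S'
S' → S S'
S' → b S'
S' → ε
X → g g
A → X
A → X g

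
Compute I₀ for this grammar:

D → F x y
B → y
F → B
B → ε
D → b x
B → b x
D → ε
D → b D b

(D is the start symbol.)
First, augment the grammar with D' → D
I₀ = CLOSURE({ [D' → . D] }):
  [D' → . D] has the dot before D: add [D → . F x y], [D → . b x], [D → .], [D → . b D b]
  [D → . F x y] has the dot before F: add [F → . B]
  [F → . B] has the dot before B: add [B → . y], [B → .], [B → . b x]
No further items can be added.

I₀ = { [B → . b x], [B → . y], [B → .], [D → . F x y], [D → . b D b], [D → . b x], [D → .], [D' → . D], [F → . B] }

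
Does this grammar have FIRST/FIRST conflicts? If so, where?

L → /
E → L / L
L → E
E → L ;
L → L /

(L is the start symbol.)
Yes. L → '/' / L → E on { '/' }; L → '/' / L → L '/' on { '/' }; L → E / L → L '/' on { '/' }; E → L '/' L / E → L ';' on { '/' }

A FIRST/FIRST conflict occurs when two productions N → α and N → β for the same non-terminal have FIRST(α) ∩ FIRST(β) ≠ ∅ (with ε ∈ FIRST of a nullable right-hand side, so two nullable alternatives also conflict).

FIRST sets of the non-terminals at (or reachable through a nullable prefix from) the front of some alternative:
  FIRST(E) = { '/' }
  FIRST(L) = { '/' }

Productions for L:
  L → /: FIRST = { '/' }
  L → E: FIRST = { '/' }
  L → L /: FIRST = { '/' }
Productions for E:
  E → L / L: FIRST = { '/' }
  E → L ;: FIRST = { '/' }

Conflict for L: L → / and L → E
  Overlap: { '/' }
Conflict for L: L → / and L → L /
  Overlap: { '/' }
Conflict for L: L → E and L → L /
  Overlap: { '/' }
Conflict for E: E → L / L and E → L ;
  Overlap: { '/' }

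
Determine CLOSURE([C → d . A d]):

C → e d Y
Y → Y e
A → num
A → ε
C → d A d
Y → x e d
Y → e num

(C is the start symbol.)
{ [A → . num], [A → .], [C → d . A d] }

Start with: [C → d . A d]
  [C → d . A d] has the dot before A: add [A → . num], [A → .]
No further items can be added.

CLOSURE = { [A → . num], [A → .], [C → d . A d] }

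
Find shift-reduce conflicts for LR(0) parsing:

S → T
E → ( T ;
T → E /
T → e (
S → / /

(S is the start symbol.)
A shift-reduce conflict occurs when an LR(0) state has both:
  - a complete (reduce) item [A → α .] (dot at the end), and
  - a shift item [B → β . c γ] (dot before a terminal).

Augment with S' → S and build the canonical LR(0) collection (I0 = CLOSURE({[S' → . S]}), then GOTO on every symbol after a dot until no new states appear). It has 12 states:
  I0: { [E → . ( T ;], [S → . / /], [S → . T], [S' → . S], [T → . E /], [T → . e (] }  — shift
  I1: { [E → ( . T ;], [E → . ( T ;], [T → . E /], [T → . e (] }  — shift
  I2: { [S → / . /] }  — shift
  I3: { [T → E . /] }  — shift
  I4: { [S' → S .] }  — accept
  I5: { [S → T .] }  — reduce
  I6: { [T → e . (] }  — shift
  I7: { [T → e ( .] }  — reduce
  I8: { [T → E / .] }  — reduce
  I9: { [S → / / .] }  — reduce
  I10: { [E → ( T . ;] }  — shift
  I11: { [E → ( T ; .] }  — reduce

No state contains both a complete item and a shift item.

Answer: No shift-reduce conflicts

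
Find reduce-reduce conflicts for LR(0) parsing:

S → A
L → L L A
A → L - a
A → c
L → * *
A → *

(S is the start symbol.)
A reduce-reduce conflict occurs when an LR(0) state has two complete items [A → α .] and [B → β .] — both call for a reduction, and with no lookahead the parser cannot choose between them.

Augment with S' → S and build the canonical LR(0) collection (I0 = CLOSURE({[S' → . S]}), then GOTO on every symbol after a dot until no new states appear). It has 13 states:
  I0: { [A → . *], [A → . L - a], [A → . c], [L → . * *], [L → . L L A], [S → . A], [S' → . S] }  — shift
  I1: { [A → * .], [L → * . *] }  — shift, reduce
  I2: { [S → A .] }  — reduce
  I3: { [A → L . - a], [L → . * *], [L → . L L A], [L → L . L A] }  — shift
  I4: { [S' → S .] }  — accept
  I5: { [A → c .] }  — reduce
  I6: { [L → * . *] }  — shift
  I7: { [A → L - . a] }  — shift
  I8: { [A → . *], [A → . L - a], [A → . c], [L → . * *], [L → . L L A], [L → L . L A], [L → L L . A] }  — shift
  I9: { [L → L L A .] }  — reduce
  I10: { [A → . *], [A → . L - a], [A → . c], [A → L . - a], [L → . * *], [L → . L L A], [L → L . L A], [L → L L . A] }  — shift
  I11: { [A → L - a .] }  — reduce
  I12: { [L → * * .] }  — reduce

No state contains more than one complete item.

Answer: No reduce-reduce conflicts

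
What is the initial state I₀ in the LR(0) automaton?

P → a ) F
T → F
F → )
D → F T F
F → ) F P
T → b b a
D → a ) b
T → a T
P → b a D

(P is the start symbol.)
First, augment the grammar with P' → P
I₀ = CLOSURE({ [P' → . P] }):
  [P' → . P] has the dot before P: add [P → . a ) F], [P → . b a D]
No further items can be added.

I₀ = { [P → . a ) F], [P → . b a D], [P' → . P] }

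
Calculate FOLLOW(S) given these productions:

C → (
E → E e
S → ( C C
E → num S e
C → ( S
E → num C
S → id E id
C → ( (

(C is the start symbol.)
To compute FOLLOW(S), find every occurrence of S on a right-hand side N → α S β: add FIRST(β) \ {ε}, and if β is empty or nullable also add FOLLOW(N). Iterate to a fixed point.

In E → num S e: S is followed by e, add FIRST(e) \ {ε} = { 'e' }
In C → ( S: S is at the end, add FOLLOW(C)

The FOLLOW sets referred to above (computed the same way, to a fixed point):
  FOLLOW(C) = { $, '(', 'e', 'id' }

Taking the union: FOLLOW(S) = { $, '(', 'e', 'id' }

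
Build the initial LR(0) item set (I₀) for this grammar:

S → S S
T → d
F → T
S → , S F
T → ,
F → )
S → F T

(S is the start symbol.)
{ [F → . )], [F → . T], [S → . , S F], [S → . F T], [S → . S S], [S' → . S], [T → . ,], [T → . d] }

First, augment the grammar with S' → S
I₀ = CLOSURE({ [S' → . S] }):
  [S' → . S] has the dot before S: add [S → . S S], [S → . , S F], [S → . F T]
  [S → . F T] has the dot before F: add [F → . T], [F → . )]
  [F → . T] has the dot before T: add [T → . d], [T → . ,]
No further items can be added.

I₀ = { [F → . )], [F → . T], [S → . , S F], [S → . F T], [S → . S S], [S' → . S], [T → . ,], [T → . d] }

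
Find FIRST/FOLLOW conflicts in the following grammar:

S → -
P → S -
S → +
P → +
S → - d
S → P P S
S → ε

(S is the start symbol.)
Yes. S → '-' with FOLLOW(S) on { '-' }; S → '-' d with FOLLOW(S) on { '-' }; S → P P S with FOLLOW(S) on { '-' }

Nullable non-terminals: S.
FIRST sets used below: FIRST(P) = { '+', '-' }

S: nullable alternative(s) S → ε; FOLLOW(S) = { $, '-' }
  S → -: FIRST \ {ε} = { '-' } — overlaps FOLLOW(S) on { '-' }: CONFLICT
  S → +: FIRST \ {ε} = { '+' } — disjoint from FOLLOW(S)
  S → - d: FIRST \ {ε} = { '-' } — overlaps FOLLOW(S) on { '-' }: CONFLICT
  S → P P S: FIRST \ {ε} = { '+', '-' } — overlaps FOLLOW(S) on { '-' }: CONFLICT
  S → ε: FIRST \ {ε} = { } — this is the only nullable alternative, skip

P has no nullable alternative, so no FIRST/FOLLOW check is needed there.

So the grammar has 3 FIRST/FOLLOW conflicts (marked CONFLICT above).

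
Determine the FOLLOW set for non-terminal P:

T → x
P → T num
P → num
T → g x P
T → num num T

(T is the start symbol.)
{ $, 'num' }

To compute FOLLOW(P), find every occurrence of P on a right-hand side N → α P β: add FIRST(β) \ {ε}, and if β is empty or nullable also add FOLLOW(N). Iterate to a fixed point.

In T → g x P: P is at the end, add FOLLOW(T)

The FOLLOW sets referred to above (computed the same way, to a fixed point):
  FOLLOW(T) = { $, 'num' }

Taking the union: FOLLOW(P) = { $, 'num' }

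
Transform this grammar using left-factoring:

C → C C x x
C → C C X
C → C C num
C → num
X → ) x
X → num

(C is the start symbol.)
C → C C C'
C' → x x
C' → X
C' → num
C → num
X → ) x
X → num

Left-factoring transforms A → αβ₁ | αβ₂ into A → αA' and A' → β₁ | β₂
(α is the longest common prefix among the alternatives). Repeat until
no nonterminal has two alternatives with a common prefix.

Round 1: C has alternatives sharing prefix 'C C'. Introduce C': C → C C C'
  Add: C' → x x
  Add: C' → X
  Add: C' → num

No remaining common prefixes — done.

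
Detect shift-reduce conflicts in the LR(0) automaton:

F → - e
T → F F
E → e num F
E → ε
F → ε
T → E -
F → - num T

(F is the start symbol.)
Yes — I0: [F → .] vs [F → . - e]; I4: [E → .] vs [E → . e num F]; I6: [F → .] vs [F → . - e]; I9: [F → .] vs [F → . - e]

A shift-reduce conflict occurs when an LR(0) state has both:
  - a complete (reduce) item [A → α .] (dot at the end), and
  - a shift item [B → β . c γ] (dot before a terminal).

Augment with F' → F and build the canonical LR(0) collection (I0 = CLOSURE({[F' → . F]}), then GOTO on every symbol after a dot until no new states appear). It has 13 states:
  I0: { [F → . - e], [F → . - num T], [F → .], [F' → . F] }  — shift, reduce
  I1: { [F → - . e], [F → - . num T] }  — shift
  I2: { [F' → F .] }  — accept
  I3: { [F → - e .] }  — reduce
  I4: { [E → . e num F], [E → .], [F → - num . T], [F → . - e], [F → . - num T], [F → .], [T → . E -], [T → . F F] }  — shift, 2 reduces
  I5: { [T → E . -] }  — shift
  I6: { [F → . - e], [F → . - num T], [F → .], [T → F . F] }  — shift, reduce
  I7: { [F → - num T .] }  — reduce
  I8: { [E → e . num F] }  — shift
  I9: { [E → e num . F], [F → . - e], [F → . - num T], [F → .] }  — shift, reduce
  I10: { [E → e num F .] }  — reduce
  I11: { [T → F F .] }  — reduce
  I12: { [T → E - .] }  — reduce

I0 contains reduce item [F → .] and shift items [F → . - e], [F → . - num T] — shift-reduce conflict.
I4 contains reduce items [E → .], [F → .] and shift items [E → . e num F], [F → . - e], [F → . - num T] — shift-reduce conflict.
I6 contains reduce item [F → .] and shift items [F → . - e], [F → . - num T] — shift-reduce conflict.
I9 contains reduce item [F → .] and shift items [F → . - e], [F → . - num T] — shift-reduce conflict.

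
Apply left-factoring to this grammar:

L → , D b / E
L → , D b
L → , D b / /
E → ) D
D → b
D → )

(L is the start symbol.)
L → , D b L'
L' → / L''
L'' → E
L'' → /
L' → ε
E → ) D
D → b
D → )

Left-factoring transforms A → αβ₁ | αβ₂ into A → αA' and A' → β₁ | β₂
(α is the longest common prefix among the alternatives). Repeat until
no nonterminal has two alternatives with a common prefix.

Round 1: L has alternatives sharing prefix ', D b'. Introduce L': L → , D b L'
  Add: L' → / E
  Add: L' → ε
  Add: L' → / /

Round 2: L' has alternatives sharing prefix '/'. Introduce L'': L' → / L''
  Add: L'' → E
  Add: L'' → /

No remaining common prefixes — done.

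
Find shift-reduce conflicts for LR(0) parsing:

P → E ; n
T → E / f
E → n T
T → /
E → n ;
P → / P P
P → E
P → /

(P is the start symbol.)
Yes — I1: [P → / .] vs [E → . n ;]; I2: [P → E .] vs [P → E . ; n]

Augment with P' → P and build the canonical LR(0) collection (I0 = CLOSURE({[P' → . P]}), then GOTO on every symbol after a dot until no new states appear). It has 15 states:
  I0: { [E → . n ;], [E → . n T], [P → . / P P], [P → . /], [P → . E ; n], [P → . E], [P' → . P] }  — shift
  I1: { [E → . n ;], [E → . n T], [P → . / P P], [P → . /], [P → . E ; n], [P → . E], [P → / . P P], [P → / .] }  — shift, reduce
  I2: { [P → E . ; n], [P → E .] }  — shift, reduce
  I3: { [P' → P .] }  — accept
  I4: { [E → . n ;], [E → . n T], [E → n . ;], [E → n . T], [T → . /], [T → . E / f] }  — shift
  I5: { [T → / .] }  — reduce
  I6: { [E → n ; .] }  — reduce
  I7: { [T → E . / f] }  — shift
  I8: { [E → n T .] }  — reduce
  I9: { [T → E / . f] }  — shift
  I10: { [T → E / f .] }  — reduce
  I11: { [P → E ; . n] }  — shift
  I12: { [P → E ; n .] }  — reduce
  I13: { [E → . n ;], [E → . n T], [P → . / P P], [P → . /], [P → . E ; n], [P → . E], [P → / P . P] }  — shift
  I14: { [P → / P P .] }  — reduce

I1 contains reduce item [P → / .] and shift items [E → . n ;], [E → . n T], [P → . /], [P → . / P P] — shift-reduce conflict.
I2 contains reduce item [P → E .] and shift item [P → E . ; n] — shift-reduce conflict.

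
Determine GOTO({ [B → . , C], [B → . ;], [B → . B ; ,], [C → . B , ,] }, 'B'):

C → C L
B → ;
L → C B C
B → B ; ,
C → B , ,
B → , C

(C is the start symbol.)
GOTO(I, 'B') = CLOSURE({ [A → αX.β] : [A → α.Xβ] ∈ I, X = 'B' })

Items with dot before 'B', with the dot advanced:
  [B → . B ; ,] → [B → B . ; ,]
  [C → . B , ,] → [C → B . , ,]
Closure adds nothing (no advanced item has the dot before a non-terminal).

GOTO = { [B → B . ; ,], [C → B . , ,] }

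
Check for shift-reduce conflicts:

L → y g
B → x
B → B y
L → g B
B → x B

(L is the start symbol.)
Yes — I5: [L → g B .] vs [B → B . y]; I6: [B → x .] vs [B → . x]; I7: [B → x B .] vs [B → B . y]

Augment with L' → L and build the canonical LR(0) collection (I0 = CLOSURE({[L' → . L]}), then GOTO on every symbol after a dot until no new states appear). It has 9 states:
  I0: { [L → . g B], [L → . y g], [L' → . L] }  — shift
  I1: { [L' → L .] }  — accept
  I2: { [B → . B y], [B → . x B], [B → . x], [L → g . B] }  — shift
  I3: { [L → y . g] }  — shift
  I4: { [L → y g .] }  — reduce
  I5: { [B → B . y], [L → g B .] }  — shift, reduce
  I6: { [B → . B y], [B → . x B], [B → . x], [B → x . B], [B → x .] }  — shift, reduce
  I7: { [B → B . y], [B → x B .] }  — shift, reduce
  I8: { [B → B y .] }  — reduce

I5 contains reduce item [L → g B .] and shift item [B → B . y] — shift-reduce conflict.
I6 contains reduce item [B → x .] and shift items [B → . x], [B → . x B] — shift-reduce conflict.
I7 contains reduce item [B → x B .] and shift item [B → B . y] — shift-reduce conflict.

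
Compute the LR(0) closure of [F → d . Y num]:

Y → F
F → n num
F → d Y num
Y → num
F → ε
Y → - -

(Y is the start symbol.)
{ [F → . d Y num], [F → . n num], [F → .], [F → d . Y num], [Y → . - -], [Y → . F], [Y → . num] }

Start with: [F → d . Y num]
  [F → d . Y num] has the dot before Y: add [Y → . F], [Y → . num], [Y → . - -]
  [Y → . F] has the dot before F: add [F → . n num], [F → . d Y num], [F → .]
No further items can be added.

CLOSURE = { [F → . d Y num], [F → . n num], [F → .], [F → d . Y num], [Y → . - -], [Y → . F], [Y → . num] }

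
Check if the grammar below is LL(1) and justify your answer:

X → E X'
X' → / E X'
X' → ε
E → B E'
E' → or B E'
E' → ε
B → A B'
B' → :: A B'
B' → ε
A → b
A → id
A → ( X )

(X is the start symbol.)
Yes, the grammar is LL(1).

Relevant sets:
  FOLLOW(X') = { $, ')' }
  FOLLOW(E') = { $, ')', '/' }
  FOLLOW(B') = { $, ')', '/', 'or' }

For X':
  PREDICT(X' → '/' E X') = { '/' }
  PREDICT(X' → ε) = { $, ')' }
For E':
  PREDICT(E' → or B E') = { 'or' }
  PREDICT(E' → ε) = { $, ')', '/' }
For B':
  PREDICT(B' → :: A B') = { '::' }
  PREDICT(B' → ε) = { $, ')', '/', 'or' }
For A:
  PREDICT(A → b) = { 'b' }
  PREDICT(A → id) = { 'id' }
  PREDICT(A → '(' X ')') = { '(' }
X, E, B have a single production, so nothing to check there.

All predict sets are disjoint. The grammar IS LL(1).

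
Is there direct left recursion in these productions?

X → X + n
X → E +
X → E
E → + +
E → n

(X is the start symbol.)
Yes, X is left-recursive

Direct left recursion occurs when N → N α for some non-terminal N (the right-hand side begins with the left-hand side itself).

X → X + n: LEFT RECURSIVE (starts with X)
X → E +: starts with E
X → E: starts with E
E → + +: starts with '+'
E → n: starts with n

The grammar has direct left recursion on: X.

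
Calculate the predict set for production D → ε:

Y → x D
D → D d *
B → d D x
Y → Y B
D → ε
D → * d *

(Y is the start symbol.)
{ $, 'd', 'x' }

PREDICT(D → ε) = (FIRST(RHS) \ {ε}) ∪ (FOLLOW(D) if ε ∈ FIRST(RHS), i.e. RHS ⇒* ε)
The right-hand side is ε (FIRST(ε) = { ε }), so the predict set is FOLLOW(D) = { $, 'd', 'x' }
PREDICT(D → ε) = { $, 'd', 'x' }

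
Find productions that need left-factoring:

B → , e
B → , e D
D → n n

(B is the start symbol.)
Left-factoring is needed when two productions for the same non-terminal
share a common prefix on the right-hand side.

Productions for B:
  B → , e
  B → , e D

Found common prefix ', e' in productions for B

Answer: Yes, B has productions with common prefix ', e'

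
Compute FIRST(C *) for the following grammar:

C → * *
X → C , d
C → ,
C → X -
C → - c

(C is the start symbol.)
FIRST sets of the non-terminals involved (from the grammar, by fixed-point iteration):
  FIRST(C) = { '*', ',', '-' }

To compute FIRST(C *), process the symbols left to right:
Symbol C is a non-terminal. Add FIRST(C) \ {ε} = { '*', ',', '-' }
C is not nullable (ε ∉ FIRST(C)), so stop here.
FIRST(C *) = { '*', ',', '-' }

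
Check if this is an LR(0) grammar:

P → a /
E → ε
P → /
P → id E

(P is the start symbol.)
Yes, the grammar is LR(0)

Augment with P' → P and build the canonical LR(0) collection (I0 = CLOSURE({[P' → . P]}), then GOTO on every symbol after a dot until no new states appear). It has 7 states:
  I0: { [P → . /], [P → . a /], [P → . id E], [P' → . P] }  — shift
  I1: { [P → / .] }  — reduce
  I2: { [P' → P .] }  — accept
  I3: { [P → a . /] }  — shift
  I4: { [E → .], [P → id . E] }  — reduce
  I5: { [P → id E .] }  — reduce
  I6: { [P → a / .] }  — reduce

Every state is either a pure shift/goto state or contains exactly one complete item and nothing to shift — no conflicts. The grammar is LR(0).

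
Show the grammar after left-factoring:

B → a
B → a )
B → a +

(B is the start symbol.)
B → a B'
B' → ε
B' → )
B' → +

Left-factoring transforms A → αβ₁ | αβ₂ into A → αA' and A' → β₁ | β₂
(α is the longest common prefix among the alternatives). Repeat until
no nonterminal has two alternatives with a common prefix.

Round 1: B has alternatives sharing prefix 'a'. Introduce B': B → a B'
  Add: B' → ε
  Add: B' → )
  Add: B' → +

No remaining common prefixes — done.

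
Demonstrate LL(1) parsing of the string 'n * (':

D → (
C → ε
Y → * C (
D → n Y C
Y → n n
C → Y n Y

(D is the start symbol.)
LL(1) parsing maintains a stack (initially the start symbol over $) and the input. At each step: if the stack top is a terminal, match it against the current input token; if it is a non-terminal N, replace it with the RHS of M[N, lookahead] (the unique production whose predict set contains the lookahead).

Stack is shown with the top on the left.

Stack      Input    Action
--------------------------
D $        n * ( $  output D → n Y C
n Y C $    n * ( $  match 'n'
Y C $      * ( $    output Y → * C (
* C ( C $  * ( $    match '*'
C ( C $    ( $      output C → ε
( C $      ( $      match '('
C $        $        output C → ε
$          $        accept

The string is accepted.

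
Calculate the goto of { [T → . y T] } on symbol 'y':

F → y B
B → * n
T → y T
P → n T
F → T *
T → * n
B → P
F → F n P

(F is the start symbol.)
{ [T → . * n], [T → . y T], [T → y . T] }

GOTO(I, 'y') = CLOSURE({ [A → αX.β] : [A → α.Xβ] ∈ I, X = 'y' })

Items with dot before 'y', with the dot advanced:
  [T → . y T] → [T → y . T]
Closure of the advanced items:
  [T → y . T] has the dot before T: add [T → . y T], [T → . * n]

GOTO = { [T → . * n], [T → . y T], [T → y . T] }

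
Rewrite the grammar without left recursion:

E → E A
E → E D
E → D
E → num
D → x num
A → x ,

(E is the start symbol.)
E → D E'
E → num E'
E' → A E'
E' → D E'
E' → ε
D → x num
A → x ,

E is directly left-recursive. The standard transformation for
  A → A α₁ | ... | A α_m | β₁ | ... | β_n
is
  A  → β₁ A' | ... | β_n A'
  A' → α₁ A' | ... | α_m A' | ε

E → D becomes E → D E'
E → num becomes E → num E'
E → E A becomes E' → A E'
E → E D becomes E' → D E'
Add E' → ε

Productions for other non-terminals are unchanged:
  D → x num
  A → x ,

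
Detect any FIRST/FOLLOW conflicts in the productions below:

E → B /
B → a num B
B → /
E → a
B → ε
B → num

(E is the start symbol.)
Yes. B → '/' with FOLLOW(B) on { '/' }

A FIRST/FOLLOW conflict occurs when a non-terminal N has a nullable alternative N → β (β ⇒* ε) and another alternative N → α with FIRST(α) ∩ FOLLOW(N) ≠ ∅: on such a lookahead the parser cannot decide between expanding α and letting N vanish via β.

Nullable non-terminals: B.

B: nullable alternative(s) B → ε; FOLLOW(B) = { '/' }
  B → a num B: FIRST \ {ε} = { 'a' } — disjoint from FOLLOW(B)
  B → /: FIRST \ {ε} = { '/' } — overlaps FOLLOW(B) on { '/' }: CONFLICT
  B → ε: FIRST \ {ε} = { } — this is the only nullable alternative, skip
  B → num: FIRST \ {ε} = { 'num' } — disjoint from FOLLOW(B)

E has no nullable alternative, so no FIRST/FOLLOW check is needed there.

So the grammar has 1 FIRST/FOLLOW conflict (marked CONFLICT above).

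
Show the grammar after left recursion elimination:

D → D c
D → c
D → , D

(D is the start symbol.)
D is directly left-recursive. The standard transformation for
  A → A α₁ | ... | A α_m | β₁ | ... | β_n
is
  A  → β₁ A' | ... | β_n A'
  A' → α₁ A' | ... | α_m A' | ε

D → c becomes D → c D'
D → , D becomes D → , D D'
D → D c becomes D' → c D'
Add D' → ε

Resulting grammar:
D → c D'
D → , D D'
D' → c D'
D' → ε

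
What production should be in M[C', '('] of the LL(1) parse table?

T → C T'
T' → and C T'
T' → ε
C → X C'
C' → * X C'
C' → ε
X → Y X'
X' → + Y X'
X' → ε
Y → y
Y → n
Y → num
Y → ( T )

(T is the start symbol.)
To find M[C', '('], we find productions for C' where '(' is in the predict set (PREDICT(N → α) = (FIRST(α) \ {ε}) ∪ (FOLLOW(N) if α ⇒* ε)).

Relevant sets:
  FOLLOW(C') = { $, ')', 'and' }

C' → * X C': PREDICT = { '*' }
C' → ε: PREDICT = { $, ')', 'and' }

M[C', '('] is empty (no production applies)

Answer: Empty (error entry)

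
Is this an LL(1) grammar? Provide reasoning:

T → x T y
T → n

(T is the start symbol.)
Yes, the grammar is LL(1).

For T:
  PREDICT(T → x T y) = { 'x' }
  PREDICT(T → n) = { 'n' }

All predict sets are disjoint. The grammar IS LL(1).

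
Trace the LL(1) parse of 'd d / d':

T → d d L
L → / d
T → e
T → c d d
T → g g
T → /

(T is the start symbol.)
Stack is shown with the top on the left.

Stack    Input      Action
--------------------------
T $      d d / d $  output T → d d L
d d L $  d d / d $  match 'd'
d L $    d / d $    match 'd'
L $      / d $      output L → / d
/ d $    / d $      match '/'
d $      d $        match 'd'
$        $          accept

The string is accepted.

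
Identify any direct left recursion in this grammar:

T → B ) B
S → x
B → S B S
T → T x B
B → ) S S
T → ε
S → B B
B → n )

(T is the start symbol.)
Yes, T is left-recursive

Direct left recursion occurs when N → N α for some non-terminal N (the right-hand side begins with the left-hand side itself).

T → B ) B: starts with B
S → x: starts with x
B → S B S: starts with S
T → T x B: LEFT RECURSIVE (starts with T)
B → ) S S: starts with ')'
T → ε: starts with ε
S → B B: starts with B
B → n ): starts with n

The grammar has direct left recursion on: T.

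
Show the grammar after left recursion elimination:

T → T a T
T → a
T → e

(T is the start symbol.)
T → a T'
T → e T'
T' → a T T'
T' → ε

T is directly left-recursive. The standard transformation for
  A → A α₁ | ... | A α_m | β₁ | ... | β_n
is
  A  → β₁ A' | ... | β_n A'
  A' → α₁ A' | ... | α_m A' | ε

T → a becomes T → a T'
T → e becomes T → e T'
T → T a T becomes T' → a T T'
Add T' → ε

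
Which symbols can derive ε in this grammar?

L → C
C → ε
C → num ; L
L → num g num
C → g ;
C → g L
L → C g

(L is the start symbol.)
A non-terminal is nullable if it can derive ε (the empty string): either it has an ε-production, or it has a production whose right-hand side consists entirely of nullable non-terminals.

ε-productions: C → ε
So C is immediately nullable.
L → C: every symbol on the right is nullable, so L is nullable too.
Every non-terminal is now nullable.
Nullable = { 'C', 'L' }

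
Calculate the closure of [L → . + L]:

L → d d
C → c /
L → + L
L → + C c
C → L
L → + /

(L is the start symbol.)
To compute CLOSURE, for each item [A → α.Bβ] where B is a non-terminal, add [B → .γ] for all productions B → γ; repeat for the newly added items until nothing changes.

Start with: [L → . + L]
The dot precedes the terminal '+', so nothing is added.

CLOSURE = { [L → . + L] }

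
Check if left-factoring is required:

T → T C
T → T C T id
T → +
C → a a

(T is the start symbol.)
Yes, T has productions with common prefix 'T C'

Left-factoring is needed when two productions for the same non-terminal
share a common prefix on the right-hand side.

Productions for T:
  T → T C
  T → T C T id
  T → +

Found common prefix 'T C' in productions for T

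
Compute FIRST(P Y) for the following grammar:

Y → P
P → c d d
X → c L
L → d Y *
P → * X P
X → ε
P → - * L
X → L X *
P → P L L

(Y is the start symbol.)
FIRST sets of the non-terminals involved (from the grammar, by fixed-point iteration):
  FIRST(P) = { '*', '-', 'c' }

To compute FIRST(P Y), process the symbols left to right:
Symbol P is a non-terminal. Add FIRST(P) \ {ε} = { '*', '-', 'c' }
P is not nullable (ε ∉ FIRST(P)), so stop here.
FIRST(P Y) = { '*', '-', 'c' }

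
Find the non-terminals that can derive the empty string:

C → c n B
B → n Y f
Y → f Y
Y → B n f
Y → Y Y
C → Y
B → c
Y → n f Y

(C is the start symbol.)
There are no ε-productions, so no non-terminal can derive ε.
No non-terminals are nullable.

Answer: None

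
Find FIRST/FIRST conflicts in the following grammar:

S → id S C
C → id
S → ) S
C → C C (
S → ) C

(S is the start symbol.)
FIRST sets of the non-terminals at (or reachable through a nullable prefix from) the front of some alternative:
  FIRST(C) = { 'id' }

Productions for S:
  S → id S C: FIRST = { 'id' }
  S → ) S: FIRST = { ')' }
  S → ) C: FIRST = { ')' }
Productions for C:
  C → id: FIRST = { 'id' }
  C → C C (: FIRST = { 'id' }

Conflict for S: S → ) S and S → ) C
  Overlap: { ')' }
Conflict for C: C → id and C → C C (
  Overlap: { 'id' }

Answer: Yes. S → ')' S / S → ')' C on { ')' }; C → id / C → C C '(' on { 'id' }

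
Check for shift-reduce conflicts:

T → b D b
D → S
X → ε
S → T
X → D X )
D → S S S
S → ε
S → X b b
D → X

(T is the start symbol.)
Yes — I2: [S → .] vs [T → . b D b]; I3: [S → .] vs [T → . b D b]; I4: [D → S .] vs [T → . b D b]; I6: [D → X .] vs [S → X . b b]; I9: [S → .] vs [T → . b D b]; I10: [D → S .] vs [T → . b D b]; I11: [D → S .] vs [T → . b D b]; I12: [D → X .] vs [S → X . b b]; I14: [S → .] vs [T → . b D b]

A shift-reduce conflict occurs when an LR(0) state has both:
  - a complete (reduce) item [A → α .] (dot at the end), and
  - a shift item [B → β . c γ] (dot before a terminal).

Augment with T' → T and build the canonical LR(0) collection (I0 = CLOSURE({[T' → . T]}), then GOTO on every symbol after a dot until no new states appear). It has 15 states:
  I0: { [T → . b D b], [T' → . T] }  — shift
  I1: { [T' → T .] }  — accept
  I2: { [D → . S S S], [D → . S], [D → . X], [S → . T], [S → . X b b], [S → .], [T → . b D b], [T → b . D b], [X → . D X )], [X → .] }  — shift, 2 reduces
  I3: { [D → . S S S], [D → . S], [D → . X], [S → . T], [S → . X b b], [S → .], [T → . b D b], [T → b D . b], [X → . D X )], [X → .], [X → D . X )] }  — shift, 2 reduces
  I4: { [D → . S S S], [D → . S], [D → . X], [D → S . S S], [D → S .], [S → . T], [S → . X b b], [S → .], [T → . b D b], [X → . D X )], [X → .] }  — shift, 3 reduces
  I5: { [S → T .] }  — reduce
  I6: { [D → X .], [S → X . b b] }  — shift, reduce
  I7: { [S → X b . b] }  — shift
  I8: { [S → X b b .] }  — reduce
  I9: { [D → . S S S], [D → . S], [D → . X], [S → . T], [S → . X b b], [S → .], [T → . b D b], [X → . D X )], [X → .], [X → D . X )] }  — shift, 2 reduces
  I10: { [D → . S S S], [D → . S], [D → . X], [D → S . S S], [D → S .], [D → S S . S], [S → . T], [S → . X b b], [S → .], [T → . b D b], [X → . D X )], [X → .] }  — shift, 3 reduces
  I11: { [D → . S S S], [D → . S], [D → . X], [D → S . S S], [D → S .], [D → S S . S], [D → S S S .], [S → . T], [S → . X b b], [S → .], [T → . b D b], [X → . D X )], [X → .] }  — shift, 4 reduces
  I12: { [D → X .], [S → X . b b], [X → D X . )] }  — shift, reduce
  I13: { [X → D X ) .] }  — reduce
  I14: { [D → . S S S], [D → . S], [D → . X], [S → . T], [S → . X b b], [S → .], [T → . b D b], [T → b . D b], [T → b D b .], [X → . D X )], [X → .] }  — shift, 3 reduces

I2 contains reduce items [S → .], [X → .] and shift item [T → . b D b] — shift-reduce conflict.
I3 contains reduce items [S → .], [X → .] and shift items [T → . b D b], [T → b D . b] — shift-reduce conflict.
I4 contains reduce items [D → S .], [S → .], [X → .] and shift item [T → . b D b] — shift-reduce conflict.
I6 contains reduce item [D → X .] and shift item [S → X . b b] — shift-reduce conflict.
I9 contains reduce items [S → .], [X → .] and shift item [T → . b D b] — shift-reduce conflict.
I10 contains reduce items [D → S .], [S → .], [X → .] and shift item [T → . b D b] — shift-reduce conflict.
I11 contains reduce items [D → S .], [D → S S S .], [S → .], [X → .] and shift item [T → . b D b] — shift-reduce conflict.
I12 contains reduce item [D → X .] and shift items [S → X . b b], [X → D X . )] — shift-reduce conflict.
I14 contains reduce items [S → .], [T → b D b .], [X → .] and shift item [T → . b D b] — shift-reduce conflict.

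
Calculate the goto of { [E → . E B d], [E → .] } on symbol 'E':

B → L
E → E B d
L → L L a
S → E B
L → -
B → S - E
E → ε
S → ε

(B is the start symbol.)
{ [B → . L], [B → . S - E], [E → . E B d], [E → .], [E → E . B d], [L → . -], [L → . L L a], [S → . E B], [S → .] }

GOTO(I, 'E') = CLOSURE({ [A → αX.β] : [A → α.Xβ] ∈ I, X = 'E' })

Items with dot before 'E', with the dot advanced:
  [E → . E B d] → [E → E . B d]
Closure of the advanced items:
  [E → E . B d] has the dot before B: add [B → . L], [B → . S - E]
  [B → . L] has the dot before L: add [L → . L L a], [L → . -]
  [B → . S - E] has the dot before S: add [S → . E B], [S → .]
  [S → . E B] has the dot before E: add [E → . E B d], [E → .]

GOTO = { [B → . L], [B → . S - E], [E → . E B d], [E → .], [E → E . B d], [L → . -], [L → . L L a], [S → . E B], [S → .] }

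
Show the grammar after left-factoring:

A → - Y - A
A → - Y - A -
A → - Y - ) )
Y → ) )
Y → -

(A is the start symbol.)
Left-factoring transforms A → αβ₁ | αβ₂ into A → αA' and A' → β₁ | β₂
(α is the longest common prefix among the alternatives). Repeat until
no nonterminal has two alternatives with a common prefix.

Round 1: A has alternatives sharing prefix '- Y -'. Introduce A': A → - Y - A'
  Add: A' → A
  Add: A' → A -
  Add: A' → ) )

Round 2: A' has alternatives sharing prefix 'A'. Introduce A'': A' → A A''
  Add: A'' → ε
  Add: A'' → -

No remaining common prefixes — done.

Resulting grammar:
A → - Y - A'
A' → A A''
A'' → ε
A'' → -
A' → ) )
Y → ) )
Y → -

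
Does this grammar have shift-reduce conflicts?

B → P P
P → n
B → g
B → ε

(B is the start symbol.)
Yes — I0: [B → .] vs [B → . g]

A shift-reduce conflict occurs when an LR(0) state has both:
  - a complete (reduce) item [A → α .] (dot at the end), and
  - a shift item [B → β . c γ] (dot before a terminal).

Augment with B' → B and build the canonical LR(0) collection (I0 = CLOSURE({[B' → . B]}), then GOTO on every symbol after a dot until no new states appear). It has 6 states:
  I0: { [B → . P P], [B → . g], [B → .], [B' → . B], [P → . n] }  — shift, reduce
  I1: { [B' → B .] }  — accept
  I2: { [B → P . P], [P → . n] }  — shift
  I3: { [B → g .] }  — reduce
  I4: { [P → n .] }  — reduce
  I5: { [B → P P .] }  — reduce

I0 contains reduce item [B → .] and shift items [B → . g], [P → . n] — shift-reduce conflict.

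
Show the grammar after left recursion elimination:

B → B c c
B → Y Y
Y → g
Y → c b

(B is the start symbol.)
B is directly left-recursive. The standard transformation for
  A → A α₁ | ... | A α_m | β₁ | ... | β_n
is
  A  → β₁ A' | ... | β_n A'
  A' → α₁ A' | ... | α_m A' | ε

B → Y Y becomes B → Y Y B'
B → B c c becomes B' → c c B'
Add B' → ε

Productions for other non-terminals are unchanged:
  Y → g
  Y → c b

Resulting grammar:
B → Y Y B'
B' → c c B'
B' → ε
Y → g
Y → c b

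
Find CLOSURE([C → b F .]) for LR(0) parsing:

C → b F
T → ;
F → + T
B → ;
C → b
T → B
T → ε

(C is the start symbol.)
{ [C → b F .] }

Start with: [C → b F .]
The dot is at the end, so nothing is added.

CLOSURE = { [C → b F .] }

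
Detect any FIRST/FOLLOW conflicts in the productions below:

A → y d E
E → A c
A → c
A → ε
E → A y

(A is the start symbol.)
A FIRST/FOLLOW conflict occurs when a non-terminal N has a nullable alternative N → β (β ⇒* ε) and another alternative N → α with FIRST(α) ∩ FOLLOW(N) ≠ ∅: on such a lookahead the parser cannot decide between expanding α and letting N vanish via β.

Nullable non-terminals: A.

A: nullable alternative(s) A → ε; FOLLOW(A) = { $, 'c', 'y' }
  A → y d E: FIRST \ {ε} = { 'y' } — overlaps FOLLOW(A) on { 'y' }: CONFLICT
  A → c: FIRST \ {ε} = { 'c' } — overlaps FOLLOW(A) on { 'c' }: CONFLICT
  A → ε: FIRST \ {ε} = { } — this is the only nullable alternative, skip

E has no nullable alternative, so no FIRST/FOLLOW check is needed there.

So the grammar has 2 FIRST/FOLLOW conflicts (marked CONFLICT above).

Answer: Yes. A → y d E with FOLLOW(A) on { 'y' }; A → c with FOLLOW(A) on { 'c' }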